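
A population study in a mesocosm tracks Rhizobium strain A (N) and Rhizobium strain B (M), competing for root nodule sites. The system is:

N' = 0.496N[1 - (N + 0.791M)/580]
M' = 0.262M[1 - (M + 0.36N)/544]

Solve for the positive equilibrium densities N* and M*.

Setting both brackets to zero gives the nullclines N + 0.791M = 580 and 0.36N + M = 544.
Substituting M = 544 - 0.36N into the first: N(1 - 0.791·0.36) = 580 - 0.791·544.
So N* = 150/0.715 = 209, and then M* = 544 - 0.36·209 = 469.

N* ≈ 209, M* ≈ 469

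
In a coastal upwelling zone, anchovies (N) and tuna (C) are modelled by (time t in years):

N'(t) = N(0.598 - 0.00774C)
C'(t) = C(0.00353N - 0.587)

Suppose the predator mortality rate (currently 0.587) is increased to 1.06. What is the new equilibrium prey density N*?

At the interior fixed point, setting dC/dt = 0 with C > 0 fixes N* = (predator death rate)/(NC coefficient) — independent of the other coefficients.
With the change, N* = 1.06/0.00353 = 300; it rises from 166.

N* ≈ 300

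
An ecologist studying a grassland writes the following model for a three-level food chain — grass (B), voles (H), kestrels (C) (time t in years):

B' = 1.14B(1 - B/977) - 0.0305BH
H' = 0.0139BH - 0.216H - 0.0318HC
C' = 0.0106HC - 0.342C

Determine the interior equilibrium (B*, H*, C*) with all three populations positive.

From dC/dt = 0: 0.0106H* = 0.342, so H* = 32.3.
From dB/dt = 0: 1.14(1 - B*/977) = 0.0305·32.3, giving B* = 977·(1 - 0.863) = 134.
From dH/dt = 0: 0.0139·134 - 0.216 = 0.0318C*, so C* = 1.64/0.0318 = 51.6.

B* ≈ 134, H* ≈ 32.3, C* ≈ 51.6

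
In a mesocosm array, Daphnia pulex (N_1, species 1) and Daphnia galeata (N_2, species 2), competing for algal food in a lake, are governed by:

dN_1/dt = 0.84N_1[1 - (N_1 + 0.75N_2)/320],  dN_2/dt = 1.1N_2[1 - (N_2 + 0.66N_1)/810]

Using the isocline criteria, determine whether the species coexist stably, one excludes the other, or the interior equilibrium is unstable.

species 2 excludes species 1

Compare the nullcline intercepts: K1/α12 = 320/0.75 = 427 < K2 = 810; K2/α21 = 810/0.66 = 1230 > K1 = 320.
Since the inequalities point opposite ways, species 2 can invade but species 1 cannot.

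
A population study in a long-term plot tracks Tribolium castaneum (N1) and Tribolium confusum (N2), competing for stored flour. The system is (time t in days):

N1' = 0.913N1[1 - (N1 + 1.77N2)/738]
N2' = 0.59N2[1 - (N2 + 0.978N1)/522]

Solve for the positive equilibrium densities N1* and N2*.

N1* ≈ 254, N2* ≈ 273

Setting both brackets to zero gives the nullclines N1 + 1.77N2 = 738 and 0.978N1 + N2 = 522.
Substituting N2 = 522 - 0.978N1 into the first: N1(1 - 1.77·0.978) = 738 - 1.77·522.
So N1* = -186/-0.731 = 254, and then N2* = 522 - 0.978·254 = 273.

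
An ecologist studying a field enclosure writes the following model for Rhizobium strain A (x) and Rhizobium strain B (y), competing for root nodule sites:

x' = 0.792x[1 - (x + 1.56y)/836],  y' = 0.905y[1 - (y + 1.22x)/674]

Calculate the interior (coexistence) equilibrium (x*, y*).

Setting both brackets to zero gives the nullclines x + 1.56y = 836 and 1.22x + y = 674.
Substituting y = 674 - 1.22x into the first: x(1 - 1.56·1.22) = 836 - 1.56·674.
So x* = -215/-0.903 = 239, and then y* = 674 - 1.22·239 = 383.

x* ≈ 239, y* ≈ 383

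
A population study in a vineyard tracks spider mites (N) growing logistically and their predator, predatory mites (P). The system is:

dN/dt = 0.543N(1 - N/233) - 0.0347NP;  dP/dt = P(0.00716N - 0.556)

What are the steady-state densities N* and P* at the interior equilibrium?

N* ≈ 77.7, P* ≈ 10.4

From dP/dt = 0 with P > 0: 0.00716N* = 0.556, so N* = 77.7.
Substitute into dN/dt = 0: 0.543(1 - 77.7/233) = 0.0347P*.
The bracket is 0.667, giving P* = 0.362/0.0347 = 10.4.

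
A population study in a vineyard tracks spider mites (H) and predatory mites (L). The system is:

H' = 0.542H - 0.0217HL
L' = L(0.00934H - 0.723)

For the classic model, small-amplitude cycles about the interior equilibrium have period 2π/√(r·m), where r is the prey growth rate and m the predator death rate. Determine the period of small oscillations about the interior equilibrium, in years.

T ≈ 10 years

Here r = 0.542 and m = 0.723, so r·m = 0.392.
ω = √0.392 = 0.626 per year, hence T = 2π/ω ≈ 10 years.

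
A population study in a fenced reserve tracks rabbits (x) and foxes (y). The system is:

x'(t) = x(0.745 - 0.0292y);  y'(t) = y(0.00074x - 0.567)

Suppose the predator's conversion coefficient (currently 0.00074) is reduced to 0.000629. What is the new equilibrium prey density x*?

At the interior fixed point, setting dy/dt = 0 with y > 0 fixes x* = (predator death rate)/(xy coefficient) — independent of the other coefficients.
With the change, x* = 0.567/0.000629 = 901; it rises from 766.

x* ≈ 901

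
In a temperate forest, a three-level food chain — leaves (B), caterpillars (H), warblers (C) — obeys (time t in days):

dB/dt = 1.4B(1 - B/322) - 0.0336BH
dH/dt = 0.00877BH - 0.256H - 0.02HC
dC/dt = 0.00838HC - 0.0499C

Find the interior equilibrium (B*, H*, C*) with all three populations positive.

From dC/dt = 0: 0.00838H* = 0.0499, so H* = 5.95.
From dB/dt = 0: 1.4(1 - B*/322) = 0.0336·5.95, giving B* = 322·(1 - 0.143) = 276.
From dH/dt = 0: 0.00877·276 - 0.256 = 0.02C*, so C* = 2.16/0.02 = 108.

B* ≈ 276, H* ≈ 5.95, C* ≈ 108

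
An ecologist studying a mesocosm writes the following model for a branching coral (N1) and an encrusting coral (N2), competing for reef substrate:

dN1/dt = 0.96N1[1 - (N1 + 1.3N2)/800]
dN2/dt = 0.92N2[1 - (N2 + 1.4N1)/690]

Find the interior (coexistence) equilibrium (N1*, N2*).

N1* ≈ 118, N2* ≈ 524

Setting both brackets to zero gives the nullclines N1 + 1.3N2 = 800 and 1.4N1 + N2 = 690.
Substituting N2 = 690 - 1.4N1 into the first: N1(1 - 1.3·1.4) = 800 - 1.3·690.
So N1* = -97/-0.82 = 118, and then N2* = 690 - 1.4·118 = 524.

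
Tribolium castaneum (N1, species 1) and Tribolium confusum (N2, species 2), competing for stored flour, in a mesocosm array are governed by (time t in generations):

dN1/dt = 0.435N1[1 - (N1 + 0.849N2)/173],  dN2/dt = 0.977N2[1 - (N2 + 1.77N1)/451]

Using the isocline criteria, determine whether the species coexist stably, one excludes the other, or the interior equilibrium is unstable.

Compare the nullcline intercepts: K1/α12 = 173/0.849 = 204 < K2 = 451; K2/α21 = 451/1.77 = 255 > K1 = 173.
Since the inequalities point opposite ways, species 2 can invade but species 1 cannot.

species 2 excludes species 1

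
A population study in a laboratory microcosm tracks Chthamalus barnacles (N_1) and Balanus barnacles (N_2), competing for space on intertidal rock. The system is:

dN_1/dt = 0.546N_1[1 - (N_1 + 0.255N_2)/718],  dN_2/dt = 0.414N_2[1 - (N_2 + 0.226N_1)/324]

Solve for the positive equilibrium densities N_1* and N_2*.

Setting both brackets to zero gives the nullclines N_1 + 0.255N_2 = 718 and 0.226N_1 + N_2 = 324.
Substituting N_2 = 324 - 0.226N_1 into the first: N_1(1 - 0.255·0.226) = 718 - 0.255·324.
So N_1* = 635/0.942 = 674, and then N_2* = 324 - 0.226·674 = 172.

N_1* ≈ 674, N_2* ≈ 172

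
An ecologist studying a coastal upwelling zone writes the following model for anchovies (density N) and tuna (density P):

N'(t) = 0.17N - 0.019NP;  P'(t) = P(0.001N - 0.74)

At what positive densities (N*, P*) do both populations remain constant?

N* ≈ 740, P* ≈ 8.95

Set dP/dt = 0 with P > 0: 0.001N - 0.74 = 0, so N* = 0.74/0.001 = 740.
Set dN/dt = 0 with N > 0: 0.17 - 0.019P = 0, so P* = 0.17/0.019 = 8.95.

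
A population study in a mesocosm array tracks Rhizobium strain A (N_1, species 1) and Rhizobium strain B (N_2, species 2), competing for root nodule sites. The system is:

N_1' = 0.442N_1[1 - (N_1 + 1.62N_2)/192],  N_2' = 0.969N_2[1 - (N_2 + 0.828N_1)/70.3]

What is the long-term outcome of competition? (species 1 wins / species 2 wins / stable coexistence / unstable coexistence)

Compare the nullcline intercepts: K1/α12 = 192/1.62 = 119 > K2 = 70.3; K2/α21 = 70.3/0.828 = 84.9 < K1 = 192.
Since the inequalities point opposite ways, species 1 can invade but species 2 cannot.

species 1 excludes species 2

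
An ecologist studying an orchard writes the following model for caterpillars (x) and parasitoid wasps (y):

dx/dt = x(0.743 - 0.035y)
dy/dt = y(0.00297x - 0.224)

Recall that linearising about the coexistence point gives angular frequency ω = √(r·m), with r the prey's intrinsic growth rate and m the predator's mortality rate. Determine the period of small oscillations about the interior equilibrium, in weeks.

T ≈ 15.4 weeks

Here r = 0.743 and m = 0.224, so r·m = 0.166.
ω = √0.166 = 0.408 per week, hence T = 2π/ω ≈ 15.4 weeks.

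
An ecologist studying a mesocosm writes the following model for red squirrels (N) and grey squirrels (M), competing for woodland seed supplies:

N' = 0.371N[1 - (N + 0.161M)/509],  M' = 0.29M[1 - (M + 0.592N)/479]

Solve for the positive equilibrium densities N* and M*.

N* ≈ 477, M* ≈ 196

Setting both brackets to zero gives the nullclines N + 0.161M = 509 and 0.592N + M = 479.
Substituting M = 479 - 0.592N into the first: N(1 - 0.161·0.592) = 509 - 0.161·479.
So N* = 432/0.905 = 477, and then M* = 479 - 0.592·477 = 196.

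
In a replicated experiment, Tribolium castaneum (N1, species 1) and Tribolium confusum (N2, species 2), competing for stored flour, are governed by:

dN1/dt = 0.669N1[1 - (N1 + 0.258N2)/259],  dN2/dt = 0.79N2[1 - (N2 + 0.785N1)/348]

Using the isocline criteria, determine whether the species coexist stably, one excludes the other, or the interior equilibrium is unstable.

Compare the nullcline intercepts: K1/α12 = 259/0.258 = 1000 > K2 = 348; K2/α21 = 348/0.785 = 443 > K1 = 259.
Since both inequalities hold, each species can invade when rare, so the interior equilibrium is stable.

stable coexistence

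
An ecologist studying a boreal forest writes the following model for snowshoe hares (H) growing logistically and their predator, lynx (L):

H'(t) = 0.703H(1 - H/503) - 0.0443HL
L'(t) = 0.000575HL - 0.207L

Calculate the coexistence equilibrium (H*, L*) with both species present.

H* ≈ 360, L* ≈ 4.51

From dL/dt = 0 with L > 0: 0.000575H* = 0.207, so H* = 360.
Substitute into dH/dt = 0: 0.703(1 - 360/503) = 0.0443L*.
The bracket is 0.284, giving L* = 0.2/0.0443 = 4.51.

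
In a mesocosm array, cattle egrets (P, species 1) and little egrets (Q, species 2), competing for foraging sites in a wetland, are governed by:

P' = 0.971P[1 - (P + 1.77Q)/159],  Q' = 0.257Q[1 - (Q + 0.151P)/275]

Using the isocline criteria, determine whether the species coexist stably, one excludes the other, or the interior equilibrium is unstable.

species 2 excludes species 1

Compare the nullcline intercepts: K1/α12 = 159/1.77 = 89.8 < K2 = 275; K2/α21 = 275/0.151 = 1820 > K1 = 159.
Since the inequalities point opposite ways, species 2 can invade but species 1 cannot.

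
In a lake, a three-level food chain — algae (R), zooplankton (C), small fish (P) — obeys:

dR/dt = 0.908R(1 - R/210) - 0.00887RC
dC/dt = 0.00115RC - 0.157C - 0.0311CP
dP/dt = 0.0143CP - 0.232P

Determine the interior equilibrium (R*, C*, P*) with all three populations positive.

R* ≈ 177, C* ≈ 16.2, P* ≈ 1.49

From dP/dt = 0: 0.0143C* = 0.232, so C* = 16.2.
From dR/dt = 0: 0.908(1 - R*/210) = 0.00887·16.2, giving R* = 210·(1 - 0.158) = 177.
From dC/dt = 0: 0.00115·177 - 0.157 = 0.0311P*, so P* = 0.0462/0.0311 = 1.49.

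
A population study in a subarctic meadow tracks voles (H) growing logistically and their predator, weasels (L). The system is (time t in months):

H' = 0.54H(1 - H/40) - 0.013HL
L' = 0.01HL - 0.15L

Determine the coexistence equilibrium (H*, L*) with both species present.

From dL/dt = 0 with L > 0: 0.01H* = 0.15, so H* = 15.
Substitute into dH/dt = 0: 0.54(1 - 15/40) = 0.013L*.
The bracket is 0.625, giving L* = 0.338/0.013 = 26.

H* ≈ 15, L* ≈ 26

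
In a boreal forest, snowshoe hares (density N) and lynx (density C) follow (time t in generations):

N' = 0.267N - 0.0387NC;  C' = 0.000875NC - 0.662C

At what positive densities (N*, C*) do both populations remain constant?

Set dC/dt = 0 with C > 0: 0.000875N - 0.662 = 0, so N* = 0.662/0.000875 = 757.
Set dN/dt = 0 with N > 0: 0.267 - 0.0387C = 0, so C* = 0.267/0.0387 = 6.9.

N* ≈ 757, C* ≈ 6.9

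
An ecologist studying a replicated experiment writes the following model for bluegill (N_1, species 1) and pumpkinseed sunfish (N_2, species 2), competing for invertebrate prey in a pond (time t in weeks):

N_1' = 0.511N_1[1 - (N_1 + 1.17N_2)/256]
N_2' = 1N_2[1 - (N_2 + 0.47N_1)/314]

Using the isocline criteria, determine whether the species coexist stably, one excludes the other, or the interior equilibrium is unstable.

species 2 excludes species 1

Compare the nullcline intercepts: K1/α12 = 256/1.17 = 219 < K2 = 314; K2/α21 = 314/0.47 = 668 > K1 = 256.
Since the inequalities point opposite ways, species 2 can invade but species 1 cannot.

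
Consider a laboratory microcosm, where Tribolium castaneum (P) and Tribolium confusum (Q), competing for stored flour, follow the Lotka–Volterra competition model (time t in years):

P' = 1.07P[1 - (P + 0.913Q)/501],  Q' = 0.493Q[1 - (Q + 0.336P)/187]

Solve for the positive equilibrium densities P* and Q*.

Setting both brackets to zero gives the nullclines P + 0.913Q = 501 and 0.336P + Q = 187.
Substituting Q = 187 - 0.336P into the first: P(1 - 0.913·0.336) = 501 - 0.913·187.
So P* = 330/0.693 = 476, and then Q* = 187 - 0.336·476 = 26.9.

P* ≈ 476, Q* ≈ 26.9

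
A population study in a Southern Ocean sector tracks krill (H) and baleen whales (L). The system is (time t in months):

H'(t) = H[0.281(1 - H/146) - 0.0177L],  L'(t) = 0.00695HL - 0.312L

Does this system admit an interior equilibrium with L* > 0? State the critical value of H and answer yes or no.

Threshold H = 44.9; K > 44.9, so yes, the predator persists.

The predator equation gives dL/dt > 0 only when H > 0.312/0.00695 = 44.9.
Without the predator, H → K = 146. Since 146 > 44.9, the predator can invade and persist.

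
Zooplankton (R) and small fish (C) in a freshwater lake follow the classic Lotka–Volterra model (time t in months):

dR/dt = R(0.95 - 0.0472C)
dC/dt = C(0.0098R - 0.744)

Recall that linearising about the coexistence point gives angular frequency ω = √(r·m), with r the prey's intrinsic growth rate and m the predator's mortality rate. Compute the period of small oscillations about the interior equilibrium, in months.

T ≈ 7.47 months

Here r = 0.95 and m = 0.744, so r·m = 0.707.
ω = √0.707 = 0.841 per month, hence T = 2π/ω ≈ 7.47 months.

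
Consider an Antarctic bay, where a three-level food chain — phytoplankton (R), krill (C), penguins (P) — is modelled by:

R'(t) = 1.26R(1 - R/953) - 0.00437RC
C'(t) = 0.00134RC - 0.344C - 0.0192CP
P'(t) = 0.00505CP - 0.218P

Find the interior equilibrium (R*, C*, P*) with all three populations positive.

From dP/dt = 0: 0.00505C* = 0.218, so C* = 43.2.
From dR/dt = 0: 1.26(1 - R*/953) = 0.00437·43.2, giving R* = 953·(1 - 0.15) = 810.
From dC/dt = 0: 0.00134·810 - 0.344 = 0.0192P*, so P* = 0.742/0.0192 = 38.6.

R* ≈ 810, C* ≈ 43.2, P* ≈ 38.6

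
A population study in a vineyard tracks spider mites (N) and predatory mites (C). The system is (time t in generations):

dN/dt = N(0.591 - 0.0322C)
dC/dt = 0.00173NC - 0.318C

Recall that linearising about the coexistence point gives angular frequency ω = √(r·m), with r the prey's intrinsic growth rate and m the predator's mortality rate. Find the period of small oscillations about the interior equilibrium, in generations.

T ≈ 14.5 generations

Here r = 0.591 and m = 0.318, so r·m = 0.188.
ω = √0.188 = 0.434 per generation, hence T = 2π/ω ≈ 14.5 generations.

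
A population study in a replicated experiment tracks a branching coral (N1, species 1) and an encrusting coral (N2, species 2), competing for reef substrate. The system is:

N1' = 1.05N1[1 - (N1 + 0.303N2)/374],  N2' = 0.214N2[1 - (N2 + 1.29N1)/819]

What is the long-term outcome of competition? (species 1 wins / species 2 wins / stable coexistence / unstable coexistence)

stable coexistence

Compare the nullcline intercepts: K1/α12 = 374/0.303 = 1230 > K2 = 819; K2/α21 = 819/1.29 = 635 > K1 = 374.
Since both inequalities hold, each species can invade when rare, so the interior equilibrium is stable.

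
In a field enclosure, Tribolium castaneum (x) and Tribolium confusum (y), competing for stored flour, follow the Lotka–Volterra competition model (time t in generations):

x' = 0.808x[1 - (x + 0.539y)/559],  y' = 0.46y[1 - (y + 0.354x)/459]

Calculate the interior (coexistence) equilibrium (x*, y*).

x* ≈ 385, y* ≈ 323

Setting both brackets to zero gives the nullclines x + 0.539y = 559 and 0.354x + y = 459.
Substituting y = 459 - 0.354x into the first: x(1 - 0.539·0.354) = 559 - 0.539·459.
So x* = 312/0.809 = 385, and then y* = 459 - 0.354·385 = 323.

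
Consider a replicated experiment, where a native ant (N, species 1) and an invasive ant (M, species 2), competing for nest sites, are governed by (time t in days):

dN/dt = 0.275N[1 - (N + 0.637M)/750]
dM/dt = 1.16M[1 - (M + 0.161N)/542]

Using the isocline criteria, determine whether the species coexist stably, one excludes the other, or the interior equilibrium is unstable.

stable coexistence

Compare the nullcline intercepts: K1/α12 = 750/0.637 = 1180 > K2 = 542; K2/α21 = 542/0.161 = 3370 > K1 = 750.
Since both inequalities hold, each species can invade when rare, so the interior equilibrium is stable.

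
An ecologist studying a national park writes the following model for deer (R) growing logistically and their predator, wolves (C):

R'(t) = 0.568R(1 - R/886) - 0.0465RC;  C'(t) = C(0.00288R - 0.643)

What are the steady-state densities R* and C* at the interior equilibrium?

R* ≈ 223, C* ≈ 9.14

From dC/dt = 0 with C > 0: 0.00288R* = 0.643, so R* = 223.
Substitute into dR/dt = 0: 0.568(1 - 223/886) = 0.0465C*.
The bracket is 0.748, giving C* = 0.425/0.0465 = 9.14.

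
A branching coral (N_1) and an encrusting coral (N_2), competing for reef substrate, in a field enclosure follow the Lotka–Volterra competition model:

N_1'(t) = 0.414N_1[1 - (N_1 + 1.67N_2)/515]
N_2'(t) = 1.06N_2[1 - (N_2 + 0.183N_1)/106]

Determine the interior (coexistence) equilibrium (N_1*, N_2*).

Setting both brackets to zero gives the nullclines N_1 + 1.67N_2 = 515 and 0.183N_1 + N_2 = 106.
Substituting N_2 = 106 - 0.183N_1 into the first: N_1(1 - 1.67·0.183) = 515 - 1.67·106.
So N_1* = 338/0.694 = 487, and then N_2* = 106 - 0.183·487 = 16.9.

N_1* ≈ 487, N_2* ≈ 16.9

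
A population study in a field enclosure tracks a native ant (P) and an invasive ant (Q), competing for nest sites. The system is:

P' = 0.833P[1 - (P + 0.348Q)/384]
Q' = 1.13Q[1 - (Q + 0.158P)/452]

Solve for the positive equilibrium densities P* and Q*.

P* ≈ 240, Q* ≈ 414

Setting both brackets to zero gives the nullclines P + 0.348Q = 384 and 0.158P + Q = 452.
Substituting Q = 452 - 0.158P into the first: P(1 - 0.348·0.158) = 384 - 0.348·452.
So P* = 227/0.945 = 240, and then Q* = 452 - 0.158·240 = 414.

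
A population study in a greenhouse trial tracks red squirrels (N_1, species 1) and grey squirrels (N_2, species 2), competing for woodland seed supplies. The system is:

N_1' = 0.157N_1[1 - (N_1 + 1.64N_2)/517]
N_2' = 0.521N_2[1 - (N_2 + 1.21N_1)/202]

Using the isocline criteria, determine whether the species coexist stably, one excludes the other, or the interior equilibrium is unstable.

species 1 excludes species 2

Compare the nullcline intercepts: K1/α12 = 517/1.64 = 315 > K2 = 202; K2/α21 = 202/1.21 = 167 < K1 = 517.
Since the inequalities point opposite ways, species 1 can invade but species 2 cannot.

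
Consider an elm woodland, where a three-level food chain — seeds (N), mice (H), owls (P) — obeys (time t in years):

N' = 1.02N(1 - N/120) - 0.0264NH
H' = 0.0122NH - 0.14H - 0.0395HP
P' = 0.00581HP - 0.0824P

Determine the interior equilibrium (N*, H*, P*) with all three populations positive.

From dP/dt = 0: 0.00581H* = 0.0824, so H* = 14.2.
From dN/dt = 0: 1.02(1 - N*/120) = 0.0264·14.2, giving N* = 120·(1 - 0.367) = 76.
From dH/dt = 0: 0.0122·76 - 0.14 = 0.0395P*, so P* = 0.787/0.0395 = 19.9.

N* ≈ 76, H* ≈ 14.2, P* ≈ 19.9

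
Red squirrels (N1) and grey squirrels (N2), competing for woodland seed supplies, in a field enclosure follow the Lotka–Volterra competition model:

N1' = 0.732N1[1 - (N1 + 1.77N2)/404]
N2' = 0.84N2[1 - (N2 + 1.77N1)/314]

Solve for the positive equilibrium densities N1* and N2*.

Setting both brackets to zero gives the nullclines N1 + 1.77N2 = 404 and 1.77N1 + N2 = 314.
Substituting N2 = 314 - 1.77N1 into the first: N1(1 - 1.77·1.77) = 404 - 1.77·314.
So N1* = -152/-2.13 = 71.2, and then N2* = 314 - 1.77·71.2 = 188.

N1* ≈ 71.2, N2* ≈ 188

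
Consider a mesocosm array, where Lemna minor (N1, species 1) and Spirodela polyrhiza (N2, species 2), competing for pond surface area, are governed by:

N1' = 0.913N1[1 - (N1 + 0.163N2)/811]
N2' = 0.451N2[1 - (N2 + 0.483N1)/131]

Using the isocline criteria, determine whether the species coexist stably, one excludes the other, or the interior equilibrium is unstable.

Compare the nullcline intercepts: K1/α12 = 811/0.163 = 4980 > K2 = 131; K2/α21 = 131/0.483 = 271 < K1 = 811.
Since the inequalities point opposite ways, species 1 can invade but species 2 cannot.

species 1 excludes species 2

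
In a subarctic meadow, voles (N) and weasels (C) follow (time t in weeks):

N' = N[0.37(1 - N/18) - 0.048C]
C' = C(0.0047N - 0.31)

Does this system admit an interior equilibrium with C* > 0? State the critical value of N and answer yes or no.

Threshold N = 66; K < 66, so no, the predator goes extinct.

The predator equation gives dC/dt > 0 only when N > 0.31/0.0047 = 66.
Without the predator, N → K = 18. Since 18 < 66, the predator cannot invade.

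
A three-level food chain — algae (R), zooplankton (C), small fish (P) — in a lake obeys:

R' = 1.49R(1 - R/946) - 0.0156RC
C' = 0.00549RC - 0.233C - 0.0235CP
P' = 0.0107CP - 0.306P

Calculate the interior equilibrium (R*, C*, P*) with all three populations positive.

R* ≈ 663, C* ≈ 28.6, P* ≈ 145

From dP/dt = 0: 0.0107C* = 0.306, so C* = 28.6.
From dR/dt = 0: 1.49(1 - R*/946) = 0.0156·28.6, giving R* = 946·(1 - 0.299) = 663.
From dC/dt = 0: 0.00549·663 - 0.233 = 0.0235P*, so P* = 3.41/0.0235 = 145.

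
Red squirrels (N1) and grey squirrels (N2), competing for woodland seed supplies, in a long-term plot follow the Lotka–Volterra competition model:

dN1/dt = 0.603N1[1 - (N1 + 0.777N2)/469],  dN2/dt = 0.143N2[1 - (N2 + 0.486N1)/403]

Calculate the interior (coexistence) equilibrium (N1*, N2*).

N1* ≈ 250, N2* ≈ 281

Setting both brackets to zero gives the nullclines N1 + 0.777N2 = 469 and 0.486N1 + N2 = 403.
Substituting N2 = 403 - 0.486N1 into the first: N1(1 - 0.777·0.486) = 469 - 0.777·403.
So N1* = 156/0.622 = 250, and then N2* = 403 - 0.486·250 = 281.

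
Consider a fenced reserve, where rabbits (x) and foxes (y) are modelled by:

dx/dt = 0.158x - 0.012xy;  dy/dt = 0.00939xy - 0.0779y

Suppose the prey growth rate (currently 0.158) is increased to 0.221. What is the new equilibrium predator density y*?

y* ≈ 18.4

At the interior fixed point, setting dx/dt = 0 with x > 0 fixes y* = (prey growth rate)/(xy coefficient) — independent of the other coefficients.
With the change, y* = 0.221/0.012 = 18.4; it rises from 13.2.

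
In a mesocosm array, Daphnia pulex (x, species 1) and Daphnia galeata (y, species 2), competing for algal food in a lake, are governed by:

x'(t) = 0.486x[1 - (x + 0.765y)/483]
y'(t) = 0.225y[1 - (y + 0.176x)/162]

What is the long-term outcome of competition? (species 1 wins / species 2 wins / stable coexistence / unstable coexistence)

stable coexistence

Compare the nullcline intercepts: K1/α12 = 483/0.765 = 631 > K2 = 162; K2/α21 = 162/0.176 = 920 > K1 = 483.
Since both inequalities hold, each species can invade when rare, so the interior equilibrium is stable.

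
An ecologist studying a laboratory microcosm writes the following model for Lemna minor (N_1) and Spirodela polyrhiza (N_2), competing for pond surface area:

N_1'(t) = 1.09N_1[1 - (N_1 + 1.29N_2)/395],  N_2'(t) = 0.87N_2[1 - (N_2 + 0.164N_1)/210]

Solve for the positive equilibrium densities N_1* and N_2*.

Setting both brackets to zero gives the nullclines N_1 + 1.29N_2 = 395 and 0.164N_1 + N_2 = 210.
Substituting N_2 = 210 - 0.164N_1 into the first: N_1(1 - 1.29·0.164) = 395 - 1.29·210.
So N_1* = 124/0.788 = 157, and then N_2* = 210 - 0.164·157 = 184.

N_1* ≈ 157, N_2* ≈ 184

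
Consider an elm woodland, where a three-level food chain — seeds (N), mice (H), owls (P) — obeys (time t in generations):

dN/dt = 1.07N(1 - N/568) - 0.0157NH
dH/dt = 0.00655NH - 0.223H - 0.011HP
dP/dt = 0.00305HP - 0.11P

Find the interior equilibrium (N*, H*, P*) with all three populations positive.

From dP/dt = 0: 0.00305H* = 0.11, so H* = 36.1.
From dN/dt = 0: 1.07(1 - N*/568) = 0.0157·36.1, giving N* = 568·(1 - 0.529) = 267.
From dH/dt = 0: 0.00655·267 - 0.223 = 0.011P*, so P* = 1.53/0.011 = 139.

N* ≈ 267, H* ≈ 36.1, P* ≈ 139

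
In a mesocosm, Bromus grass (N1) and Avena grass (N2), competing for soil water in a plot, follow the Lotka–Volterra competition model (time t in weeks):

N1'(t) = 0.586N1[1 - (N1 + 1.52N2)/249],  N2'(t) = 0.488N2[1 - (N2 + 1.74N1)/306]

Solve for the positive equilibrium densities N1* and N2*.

N1* ≈ 131, N2* ≈ 77.4

Setting both brackets to zero gives the nullclines N1 + 1.52N2 = 249 and 1.74N1 + N2 = 306.
Substituting N2 = 306 - 1.74N1 into the first: N1(1 - 1.52·1.74) = 249 - 1.52·306.
So N1* = -216/-1.64 = 131, and then N2* = 306 - 1.74·131 = 77.4.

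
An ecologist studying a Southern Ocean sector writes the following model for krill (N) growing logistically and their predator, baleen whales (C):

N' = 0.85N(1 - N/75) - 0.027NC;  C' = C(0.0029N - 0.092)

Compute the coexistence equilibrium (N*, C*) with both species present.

From dC/dt = 0 with C > 0: 0.0029N* = 0.092, so N* = 31.7.
Substitute into dN/dt = 0: 0.85(1 - 31.7/75) = 0.027C*.
The bracket is 0.577, giving C* = 0.49/0.027 = 18.2.

N* ≈ 31.7, C* ≈ 18.2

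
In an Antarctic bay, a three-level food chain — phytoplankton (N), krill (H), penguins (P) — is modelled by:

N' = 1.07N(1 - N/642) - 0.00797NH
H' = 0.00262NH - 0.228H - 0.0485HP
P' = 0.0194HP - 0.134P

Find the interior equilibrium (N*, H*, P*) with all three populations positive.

N* ≈ 609, H* ≈ 6.91, P* ≈ 28.2

From dP/dt = 0: 0.0194H* = 0.134, so H* = 6.91.
From dN/dt = 0: 1.07(1 - N*/642) = 0.00797·6.91, giving N* = 642·(1 - 0.0514) = 609.
From dH/dt = 0: 0.00262·609 - 0.228 = 0.0485P*, so P* = 1.37/0.0485 = 28.2.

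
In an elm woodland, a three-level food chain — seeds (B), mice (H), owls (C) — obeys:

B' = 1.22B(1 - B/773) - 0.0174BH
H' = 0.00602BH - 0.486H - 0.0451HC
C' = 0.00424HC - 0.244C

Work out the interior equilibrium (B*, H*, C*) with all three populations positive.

From dC/dt = 0: 0.00424H* = 0.244, so H* = 57.5.
From dB/dt = 0: 1.22(1 - B*/773) = 0.0174·57.5, giving B* = 773·(1 - 0.821) = 139.
From dH/dt = 0: 0.00602·139 - 0.486 = 0.0451C*, so C* = 0.348/0.0451 = 7.72.

B* ≈ 139, H* ≈ 57.5, C* ≈ 7.72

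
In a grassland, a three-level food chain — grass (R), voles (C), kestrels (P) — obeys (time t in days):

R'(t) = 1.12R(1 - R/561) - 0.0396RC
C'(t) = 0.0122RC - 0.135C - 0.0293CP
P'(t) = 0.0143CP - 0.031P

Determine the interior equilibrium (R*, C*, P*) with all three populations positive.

R* ≈ 518, C* ≈ 2.17, P* ≈ 211

From dP/dt = 0: 0.0143C* = 0.031, so C* = 2.17.
From dR/dt = 0: 1.12(1 - R*/561) = 0.0396·2.17, giving R* = 561·(1 - 0.0766) = 518.
From dC/dt = 0: 0.0122·518 - 0.135 = 0.0293P*, so P* = 6.18/0.0293 = 211.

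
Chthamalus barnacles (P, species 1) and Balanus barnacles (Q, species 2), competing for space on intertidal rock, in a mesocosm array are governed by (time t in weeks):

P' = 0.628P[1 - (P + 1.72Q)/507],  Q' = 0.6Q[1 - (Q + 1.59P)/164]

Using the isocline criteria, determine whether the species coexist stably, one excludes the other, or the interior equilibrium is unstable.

Compare the nullcline intercepts: K1/α12 = 507/1.72 = 295 > K2 = 164; K2/α21 = 164/1.59 = 103 < K1 = 507.
Since the inequalities point opposite ways, species 1 can invade but species 2 cannot.

species 1 excludes species 2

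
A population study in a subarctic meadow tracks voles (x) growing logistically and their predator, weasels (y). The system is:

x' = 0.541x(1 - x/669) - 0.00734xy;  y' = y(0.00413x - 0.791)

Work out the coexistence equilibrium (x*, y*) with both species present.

x* ≈ 192, y* ≈ 52.6

From dy/dt = 0 with y > 0: 0.00413x* = 0.791, so x* = 192.
Substitute into dx/dt = 0: 0.541(1 - 192/669) = 0.00734y*.
The bracket is 0.714, giving y* = 0.386/0.00734 = 52.6.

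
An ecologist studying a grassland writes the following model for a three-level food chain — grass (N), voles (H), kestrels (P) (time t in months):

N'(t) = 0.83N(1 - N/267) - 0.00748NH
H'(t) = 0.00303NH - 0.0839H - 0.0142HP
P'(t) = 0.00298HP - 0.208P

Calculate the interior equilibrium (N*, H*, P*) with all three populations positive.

N* ≈ 99, H* ≈ 69.8, P* ≈ 15.2

From dP/dt = 0: 0.00298H* = 0.208, so H* = 69.8.
From dN/dt = 0: 0.83(1 - N*/267) = 0.00748·69.8, giving N* = 267·(1 - 0.629) = 99.
From dH/dt = 0: 0.00303·99 - 0.0839 = 0.0142P*, so P* = 0.216/0.0142 = 15.2.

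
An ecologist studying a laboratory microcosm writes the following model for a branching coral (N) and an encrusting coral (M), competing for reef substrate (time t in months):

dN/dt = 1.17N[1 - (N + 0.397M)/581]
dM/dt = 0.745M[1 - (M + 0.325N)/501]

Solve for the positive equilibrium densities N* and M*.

N* ≈ 439, M* ≈ 358

Setting both brackets to zero gives the nullclines N + 0.397M = 581 and 0.325N + M = 501.
Substituting M = 501 - 0.325N into the first: N(1 - 0.397·0.325) = 581 - 0.397·501.
So N* = 382/0.871 = 439, and then M* = 501 - 0.325·439 = 358.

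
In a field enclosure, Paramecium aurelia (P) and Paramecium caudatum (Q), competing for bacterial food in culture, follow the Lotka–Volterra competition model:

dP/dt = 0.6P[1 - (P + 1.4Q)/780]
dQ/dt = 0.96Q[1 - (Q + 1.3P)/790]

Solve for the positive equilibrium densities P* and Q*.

Setting both brackets to zero gives the nullclines P + 1.4Q = 780 and 1.3P + Q = 790.
Substituting Q = 790 - 1.3P into the first: P(1 - 1.4·1.3) = 780 - 1.4·790.
So P* = -326/-0.82 = 398, and then Q* = 790 - 1.3·398 = 273.

P* ≈ 398, Q* ≈ 273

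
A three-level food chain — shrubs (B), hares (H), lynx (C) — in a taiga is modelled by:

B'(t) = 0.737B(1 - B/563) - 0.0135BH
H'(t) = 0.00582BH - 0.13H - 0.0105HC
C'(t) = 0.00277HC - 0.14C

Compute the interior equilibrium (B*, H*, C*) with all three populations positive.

B* ≈ 41.8, H* ≈ 50.5, C* ≈ 10.8

From dC/dt = 0: 0.00277H* = 0.14, so H* = 50.5.
From dB/dt = 0: 0.737(1 - B*/563) = 0.0135·50.5, giving B* = 563·(1 - 0.926) = 41.8.
From dH/dt = 0: 0.00582·41.8 - 0.13 = 0.0105C*, so C* = 0.113/0.0105 = 10.8.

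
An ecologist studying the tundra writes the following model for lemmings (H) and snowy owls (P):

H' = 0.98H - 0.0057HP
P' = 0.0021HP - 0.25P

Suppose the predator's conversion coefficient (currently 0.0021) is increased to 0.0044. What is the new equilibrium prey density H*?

At the interior fixed point, setting dP/dt = 0 with P > 0 fixes H* = (predator death rate)/(HP coefficient) — independent of the other coefficients.
With the change, H* = 0.25/0.0044 = 56.8; it falls from 119.

H* ≈ 56.8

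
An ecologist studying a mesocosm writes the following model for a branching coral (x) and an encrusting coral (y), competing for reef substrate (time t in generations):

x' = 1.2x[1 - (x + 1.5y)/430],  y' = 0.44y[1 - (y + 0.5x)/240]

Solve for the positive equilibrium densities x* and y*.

Setting both brackets to zero gives the nullclines x + 1.5y = 430 and 0.5x + y = 240.
Substituting y = 240 - 0.5x into the first: x(1 - 1.5·0.5) = 430 - 1.5·240.
So x* = 70/0.25 = 280, and then y* = 240 - 0.5·280 = 100.

x* ≈ 280, y* ≈ 100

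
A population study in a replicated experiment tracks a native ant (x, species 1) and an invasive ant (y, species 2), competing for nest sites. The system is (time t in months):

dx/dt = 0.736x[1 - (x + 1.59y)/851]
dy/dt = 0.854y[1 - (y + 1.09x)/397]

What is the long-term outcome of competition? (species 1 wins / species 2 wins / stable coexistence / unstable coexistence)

species 1 excludes species 2

Compare the nullcline intercepts: K1/α12 = 851/1.59 = 535 > K2 = 397; K2/α21 = 397/1.09 = 364 < K1 = 851.
Since the inequalities point opposite ways, species 1 can invade but species 2 cannot.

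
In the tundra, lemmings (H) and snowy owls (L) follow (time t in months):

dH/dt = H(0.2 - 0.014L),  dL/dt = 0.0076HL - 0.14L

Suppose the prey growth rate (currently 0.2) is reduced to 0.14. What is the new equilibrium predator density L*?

At the interior fixed point, setting dH/dt = 0 with H > 0 fixes L* = (prey growth rate)/(HL coefficient) — independent of the other coefficients.
With the change, L* = 0.14/0.014 = 10; it falls from 14.3.

L* ≈ 10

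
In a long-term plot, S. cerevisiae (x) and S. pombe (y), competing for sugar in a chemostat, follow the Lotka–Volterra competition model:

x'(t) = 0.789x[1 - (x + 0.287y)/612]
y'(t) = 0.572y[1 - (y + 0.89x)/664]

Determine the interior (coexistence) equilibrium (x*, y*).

x* ≈ 566, y* ≈ 160

Setting both brackets to zero gives the nullclines x + 0.287y = 612 and 0.89x + y = 664.
Substituting y = 664 - 0.89x into the first: x(1 - 0.287·0.89) = 612 - 0.287·664.
So x* = 421/0.745 = 566, and then y* = 664 - 0.89·566 = 160.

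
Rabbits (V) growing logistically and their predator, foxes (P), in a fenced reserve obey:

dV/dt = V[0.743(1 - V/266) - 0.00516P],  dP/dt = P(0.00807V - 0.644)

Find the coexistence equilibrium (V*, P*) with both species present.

V* ≈ 79.8, P* ≈ 101

From dP/dt = 0 with P > 0: 0.00807V* = 0.644, so V* = 79.8.
Substitute into dV/dt = 0: 0.743(1 - 79.8/266) = 0.00516P*.
The bracket is 0.7, giving P* = 0.52/0.00516 = 101.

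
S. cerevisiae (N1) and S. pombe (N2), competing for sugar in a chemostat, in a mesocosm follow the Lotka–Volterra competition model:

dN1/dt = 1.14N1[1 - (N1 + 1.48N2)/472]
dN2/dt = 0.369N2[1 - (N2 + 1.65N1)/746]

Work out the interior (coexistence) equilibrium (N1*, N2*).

N1* ≈ 438, N2* ≈ 22.7

Setting both brackets to zero gives the nullclines N1 + 1.48N2 = 472 and 1.65N1 + N2 = 746.
Substituting N2 = 746 - 1.65N1 into the first: N1(1 - 1.48·1.65) = 472 - 1.48·746.
So N1* = -632/-1.44 = 438, and then N2* = 746 - 1.65·438 = 22.7.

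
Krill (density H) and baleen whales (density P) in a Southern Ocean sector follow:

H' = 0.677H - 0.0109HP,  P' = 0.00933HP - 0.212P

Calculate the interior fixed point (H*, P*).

H* ≈ 22.7, P* ≈ 62.1

Set dP/dt = 0 with P > 0: 0.00933H - 0.212 = 0, so H* = 0.212/0.00933 = 22.7.
Set dH/dt = 0 with H > 0: 0.677 - 0.0109P = 0, so P* = 0.677/0.0109 = 62.1.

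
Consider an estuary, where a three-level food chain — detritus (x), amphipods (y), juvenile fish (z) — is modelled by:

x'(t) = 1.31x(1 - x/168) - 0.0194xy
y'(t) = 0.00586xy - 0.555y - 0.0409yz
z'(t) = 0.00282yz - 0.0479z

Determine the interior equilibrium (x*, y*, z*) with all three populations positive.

From dz/dt = 0: 0.00282y* = 0.0479, so y* = 17.
From dx/dt = 0: 1.31(1 - x*/168) = 0.0194·17, giving x* = 168·(1 - 0.252) = 126.
From dy/dt = 0: 0.00586·126 - 0.555 = 0.0409z*, so z* = 0.182/0.0409 = 4.45.

x* ≈ 126, y* ≈ 17, z* ≈ 4.45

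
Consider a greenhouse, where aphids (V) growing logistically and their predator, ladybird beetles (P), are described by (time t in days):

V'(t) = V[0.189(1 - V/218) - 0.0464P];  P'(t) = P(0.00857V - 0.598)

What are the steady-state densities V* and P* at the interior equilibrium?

From dP/dt = 0 with P > 0: 0.00857V* = 0.598, so V* = 69.8.
Substitute into dV/dt = 0: 0.189(1 - 69.8/218) = 0.0464P*.
The bracket is 0.68, giving P* = 0.129/0.0464 = 2.77.

V* ≈ 69.8, P* ≈ 2.77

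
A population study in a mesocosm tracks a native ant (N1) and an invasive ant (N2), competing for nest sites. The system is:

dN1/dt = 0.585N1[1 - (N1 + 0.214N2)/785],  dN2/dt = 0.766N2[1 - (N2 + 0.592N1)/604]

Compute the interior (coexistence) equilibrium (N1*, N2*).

N1* ≈ 751, N2* ≈ 159

Setting both brackets to zero gives the nullclines N1 + 0.214N2 = 785 and 0.592N1 + N2 = 604.
Substituting N2 = 604 - 0.592N1 into the first: N1(1 - 0.214·0.592) = 785 - 0.214·604.
So N1* = 656/0.873 = 751, and then N2* = 604 - 0.592·751 = 159.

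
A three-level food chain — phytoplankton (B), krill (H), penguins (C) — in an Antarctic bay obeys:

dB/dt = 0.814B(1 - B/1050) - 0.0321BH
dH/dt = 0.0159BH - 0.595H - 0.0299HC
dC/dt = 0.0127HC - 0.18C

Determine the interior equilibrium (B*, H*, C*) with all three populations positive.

B* ≈ 463, H* ≈ 14.2, C* ≈ 226

From dC/dt = 0: 0.0127H* = 0.18, so H* = 14.2.
From dB/dt = 0: 0.814(1 - B*/1050) = 0.0321·14.2, giving B* = 1050·(1 - 0.559) = 463.
From dH/dt = 0: 0.0159·463 - 0.595 = 0.0299C*, so C* = 6.77/0.0299 = 226.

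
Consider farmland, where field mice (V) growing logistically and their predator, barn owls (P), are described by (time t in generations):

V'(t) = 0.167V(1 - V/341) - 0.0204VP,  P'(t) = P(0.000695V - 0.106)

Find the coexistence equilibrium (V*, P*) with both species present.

V* ≈ 153, P* ≈ 4.52

From dP/dt = 0 with P > 0: 0.000695V* = 0.106, so V* = 153.
Substitute into dV/dt = 0: 0.167(1 - 153/341) = 0.0204P*.
The bracket is 0.553, giving P* = 0.0923/0.0204 = 4.52.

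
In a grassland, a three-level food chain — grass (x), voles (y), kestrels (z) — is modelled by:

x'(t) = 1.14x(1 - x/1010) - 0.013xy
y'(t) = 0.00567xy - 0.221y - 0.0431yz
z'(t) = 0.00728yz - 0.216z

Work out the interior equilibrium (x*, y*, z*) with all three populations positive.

x* ≈ 668, y* ≈ 29.7, z* ≈ 82.8

From dz/dt = 0: 0.00728y* = 0.216, so y* = 29.7.
From dx/dt = 0: 1.14(1 - x*/1010) = 0.013·29.7, giving x* = 1010·(1 - 0.338) = 668.
From dy/dt = 0: 0.00567·668 - 0.221 = 0.0431z*, so z* = 3.57/0.0431 = 82.8.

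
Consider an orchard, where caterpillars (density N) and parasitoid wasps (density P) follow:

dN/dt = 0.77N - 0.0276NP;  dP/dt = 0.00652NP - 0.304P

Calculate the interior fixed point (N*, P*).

N* ≈ 46.6, P* ≈ 27.9

Set dP/dt = 0 with P > 0: 0.00652N - 0.304 = 0, so N* = 0.304/0.00652 = 46.6.
Set dN/dt = 0 with N > 0: 0.77 - 0.0276P = 0, so P* = 0.77/0.0276 = 27.9.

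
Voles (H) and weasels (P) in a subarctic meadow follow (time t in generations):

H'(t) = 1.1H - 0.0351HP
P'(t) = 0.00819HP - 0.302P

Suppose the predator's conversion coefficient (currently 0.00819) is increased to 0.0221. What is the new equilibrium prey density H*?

H* ≈ 13.7

At the interior fixed point, setting dP/dt = 0 with P > 0 fixes H* = (predator death rate)/(HP coefficient) — independent of the other coefficients.
With the change, H* = 0.302/0.0221 = 13.7; it falls from 36.9.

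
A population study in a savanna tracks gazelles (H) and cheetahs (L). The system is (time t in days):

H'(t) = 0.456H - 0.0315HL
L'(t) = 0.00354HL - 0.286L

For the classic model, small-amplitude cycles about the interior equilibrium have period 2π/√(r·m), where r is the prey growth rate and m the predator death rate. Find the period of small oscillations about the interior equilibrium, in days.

T ≈ 17.4 days

Here r = 0.456 and m = 0.286, so r·m = 0.13.
ω = √0.13 = 0.361 per day, hence T = 2π/ω ≈ 17.4 days.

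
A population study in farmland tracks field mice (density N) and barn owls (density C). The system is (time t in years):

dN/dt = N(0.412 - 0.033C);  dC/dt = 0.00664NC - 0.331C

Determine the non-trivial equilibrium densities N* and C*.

Set dC/dt = 0 with C > 0: 0.00664N - 0.331 = 0, so N* = 0.331/0.00664 = 49.8.
Set dN/dt = 0 with N > 0: 0.412 - 0.033C = 0, so C* = 0.412/0.033 = 12.5.

N* ≈ 49.8, C* ≈ 12.5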